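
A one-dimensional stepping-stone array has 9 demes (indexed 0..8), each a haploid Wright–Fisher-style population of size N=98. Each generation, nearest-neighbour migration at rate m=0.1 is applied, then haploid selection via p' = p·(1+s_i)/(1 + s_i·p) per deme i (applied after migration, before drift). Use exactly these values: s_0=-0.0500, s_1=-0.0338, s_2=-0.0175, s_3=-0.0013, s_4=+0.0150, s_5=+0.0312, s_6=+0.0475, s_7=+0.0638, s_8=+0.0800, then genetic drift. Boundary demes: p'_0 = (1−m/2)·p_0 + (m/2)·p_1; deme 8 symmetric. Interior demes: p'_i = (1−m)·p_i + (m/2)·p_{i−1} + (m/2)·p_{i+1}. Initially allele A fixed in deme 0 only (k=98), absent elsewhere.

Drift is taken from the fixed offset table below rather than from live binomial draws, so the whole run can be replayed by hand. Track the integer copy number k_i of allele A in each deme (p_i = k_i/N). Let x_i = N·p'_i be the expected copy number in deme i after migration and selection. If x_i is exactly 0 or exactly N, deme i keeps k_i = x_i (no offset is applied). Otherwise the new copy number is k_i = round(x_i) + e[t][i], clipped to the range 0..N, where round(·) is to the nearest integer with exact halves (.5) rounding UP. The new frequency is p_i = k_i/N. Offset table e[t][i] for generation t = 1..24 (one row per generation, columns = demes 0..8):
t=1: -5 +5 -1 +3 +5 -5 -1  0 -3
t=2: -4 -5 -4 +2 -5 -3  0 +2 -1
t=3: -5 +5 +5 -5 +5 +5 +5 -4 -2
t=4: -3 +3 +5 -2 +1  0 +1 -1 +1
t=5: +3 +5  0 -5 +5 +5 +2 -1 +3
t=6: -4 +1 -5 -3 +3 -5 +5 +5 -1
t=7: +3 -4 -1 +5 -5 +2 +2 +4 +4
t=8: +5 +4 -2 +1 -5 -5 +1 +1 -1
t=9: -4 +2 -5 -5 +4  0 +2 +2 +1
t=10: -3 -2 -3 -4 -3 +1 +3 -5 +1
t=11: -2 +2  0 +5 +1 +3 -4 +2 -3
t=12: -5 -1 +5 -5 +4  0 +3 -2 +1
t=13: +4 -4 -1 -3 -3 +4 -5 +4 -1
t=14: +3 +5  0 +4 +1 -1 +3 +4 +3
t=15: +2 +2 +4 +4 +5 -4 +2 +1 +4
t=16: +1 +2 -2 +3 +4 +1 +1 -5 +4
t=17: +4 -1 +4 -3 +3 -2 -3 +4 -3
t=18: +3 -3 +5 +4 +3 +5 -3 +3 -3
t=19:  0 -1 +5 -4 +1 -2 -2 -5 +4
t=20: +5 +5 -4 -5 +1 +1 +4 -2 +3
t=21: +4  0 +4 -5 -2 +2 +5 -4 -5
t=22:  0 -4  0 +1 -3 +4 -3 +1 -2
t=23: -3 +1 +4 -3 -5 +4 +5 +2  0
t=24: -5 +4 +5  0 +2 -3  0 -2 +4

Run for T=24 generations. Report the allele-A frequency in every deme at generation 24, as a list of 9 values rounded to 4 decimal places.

t=0: k=[98 0 0 0 0 0 0 0 0]
t=1: x=[92.8556 4.7424 0.0000 0.0000 0.0000 0.0000 0.0000 0.0000 0.0000] k=[88 10 0 0 0 0 0 0 0]
t=2: x=[83.4768 13.0072 0.4913 0.0000 0.0000 0.0000 0.0000 0.0000 0.0000] k=[79 8 0 0 0 0 0 0 0]
t=3: x=[74.5472 10.8147 0.3930 0.0000 0.0000 0.0000 0.0000 0.0000 0.0000] k=[70 16 5 0 0 0 0 0 0]
t=4: x=[66.2084 17.6470 5.2122 0.2497 0.0000 0.0000 0.0000 0.0000 0.0000] k=[63 21 10 0 0 0 0 0 0]
t=5: x=[59.7103 21.9586 9.8919 0.4994 0.0000 0.0000 0.0000 0.0000 0.0000] k=[63 27 10 0 0 0 0 0 0]
t=6: x=[60.0139 27.2682 10.1877 0.4994 0.0000 0.0000 0.0000 0.0000 0.0000] k=[56 28 5 0 0 0 0 0 0]
t=7: x=[53.3564 27.5637 5.8029 0.2497 0.0000 0.0000 0.0000 0.0000 0.0000] k=[56 24 5 5 0 0 0 0 0]
t=8: x=[53.1553 24.0211 5.8521 4.7441 0.2537 0.0000 0.0000 0.0000 0.0000] k=[58 28 4 6 0 0 0 0 0]
t=9: x=[55.2682 27.6130 5.2122 5.5931 0.3045 0.0000 0.0000 0.0000 0.0000] k=[51 30 0 1 4 0 0 0 0]
t=10: x=[48.6934 28.8452 1.5233 1.0986 3.7027 0.2062 0.0000 0.0000 0.0000] k=[46 27 0 0 1 1 0 0 0]
t=11: x=[43.8043 25.9389 1.3267 0.0499 0.9641 0.9793 0.0524 0.0000 0.0000] k=[42 28 1 5 2 4 0 0 0]
t=12: x=[40.0795 26.6772 2.5065 4.6442 2.2830 3.8110 0.2095 0.0000 0.0000] k=[35 26 8 0 6 4 3 0 0]
t=13: x=[33.4115 24.9059 8.3639 0.6991 5.6791 4.1710 3.0335 0.1596 0.0000] k=[37 21 7 0 3 8 0 4 0]
t=14: x=[35.0371 20.5363 7.2309 0.4994 3.1450 7.5616 0.6283 3.8207 0.2160] k=[38 26 7 4 4 7 4 8 3]
t=15: x=[36.2212 25.0042 7.6742 4.1448 4.2096 6.8943 4.5470 7.9924 3.5007] k=[38 27 12 8 9 3 7 9 8]
t=16: x=[36.2705 26.1357 12.3581 8.2402 8.7681 3.6052 7.2037 9.3607 8.6372] k=[37 28 10 11 13 5 8 4 13]
t=17: x=[35.3823 26.8742 10.7795 11.0373 12.6633 5.7131 7.9838 4.9317 13.4165] k=[39 26 15 8 16 4 5 9 10]
t=18: x=[37.1596 25.4469 14.9746 8.7396 15.1901 4.7880 5.3812 9.3607 10.6594] k=[40 22 20 13 18 10 2 12 8]
t=19: x=[37.9011 22.2040 19.4731 13.5848 17.5636 10.2793 3.0335 11.9332 8.7971] k=[38 21 24 10 19 8 1 7 13]
t=20: x=[35.9744 21.4189 22.8393 11.1372 18.2198 8.4338 1.7270 7.4128 13.5753] k=[41 26 19 6 19 9 6 5 17]
t=21: x=[39.0392 25.7421 18.4343 7.2912 18.0684 9.6131 6.3709 5.9884 17.4780] k=[43 26 22 2 16 12 11 2 12]
t=22: x=[40.9225 25.9881 20.9082 3.6954 15.2912 12.4808 11.0467 3.1322 12.3045] k=[41 22 21 5 12 16 8 4 10]
t=23: x=[38.8412 22.3021 19.9678 6.1425 12.0060 15.8030 8.5555 4.7731 10.3937] k=[36 23 24 3 7 20 14 7 10]
t=24: x=[34.1993 23.0877 22.5916 4.2447 7.5531 19.5259 14.5145 7.9397 10.5531] k=[29 27 28 4 10 17 15 6 15]

[0.2959, 0.2755, 0.2857, 0.0408, 0.1020, 0.1735, 0.1531, 0.0612, 0.1531]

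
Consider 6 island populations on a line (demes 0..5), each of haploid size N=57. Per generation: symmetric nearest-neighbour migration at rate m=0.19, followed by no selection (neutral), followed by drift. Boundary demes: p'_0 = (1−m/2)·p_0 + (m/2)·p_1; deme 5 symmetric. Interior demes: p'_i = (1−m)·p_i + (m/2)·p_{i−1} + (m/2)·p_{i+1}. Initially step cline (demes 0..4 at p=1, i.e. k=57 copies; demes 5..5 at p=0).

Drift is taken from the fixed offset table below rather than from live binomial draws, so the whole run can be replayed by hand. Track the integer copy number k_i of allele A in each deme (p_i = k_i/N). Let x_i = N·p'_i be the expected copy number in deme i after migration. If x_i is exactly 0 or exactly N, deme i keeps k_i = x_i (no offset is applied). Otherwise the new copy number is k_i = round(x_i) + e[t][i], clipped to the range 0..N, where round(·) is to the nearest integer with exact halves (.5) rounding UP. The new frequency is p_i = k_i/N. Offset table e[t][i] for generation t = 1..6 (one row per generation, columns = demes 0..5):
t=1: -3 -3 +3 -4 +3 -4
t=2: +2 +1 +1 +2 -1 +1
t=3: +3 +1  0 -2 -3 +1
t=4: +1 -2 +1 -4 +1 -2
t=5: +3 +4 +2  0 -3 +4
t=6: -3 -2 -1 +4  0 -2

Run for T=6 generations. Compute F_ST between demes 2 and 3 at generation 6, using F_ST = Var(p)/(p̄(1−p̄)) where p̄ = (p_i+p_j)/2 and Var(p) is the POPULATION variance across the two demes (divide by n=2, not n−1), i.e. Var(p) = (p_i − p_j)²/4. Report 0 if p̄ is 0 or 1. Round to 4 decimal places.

0.0062

t=0: k=[57 57 57 57 57 0]
t=1: x=[57.0000 57.0000 57.0000 57.0000 51.5850 5.4150] k=[57 57 57 57 55 1]
t=2: x=[57.0000 57.0000 57.0000 56.8100 50.0600 6.1300] k=[57 57 57 57 49 7]
t=3: x=[57.0000 57.0000 57.0000 56.2400 45.7700 10.9900] k=[57 57 57 54 43 12]
t=4: x=[57.0000 57.0000 56.7150 53.2400 41.1000 14.9450] k=[57 57 57 49 42 13]
t=5: x=[57.0000 57.0000 56.2400 49.0950 39.9100 15.7550] k=[57 57 57 49 37 20]
t=6: x=[57.0000 57.0000 56.2400 48.6200 36.5250 21.6150] k=[57 57 55 53 37 20]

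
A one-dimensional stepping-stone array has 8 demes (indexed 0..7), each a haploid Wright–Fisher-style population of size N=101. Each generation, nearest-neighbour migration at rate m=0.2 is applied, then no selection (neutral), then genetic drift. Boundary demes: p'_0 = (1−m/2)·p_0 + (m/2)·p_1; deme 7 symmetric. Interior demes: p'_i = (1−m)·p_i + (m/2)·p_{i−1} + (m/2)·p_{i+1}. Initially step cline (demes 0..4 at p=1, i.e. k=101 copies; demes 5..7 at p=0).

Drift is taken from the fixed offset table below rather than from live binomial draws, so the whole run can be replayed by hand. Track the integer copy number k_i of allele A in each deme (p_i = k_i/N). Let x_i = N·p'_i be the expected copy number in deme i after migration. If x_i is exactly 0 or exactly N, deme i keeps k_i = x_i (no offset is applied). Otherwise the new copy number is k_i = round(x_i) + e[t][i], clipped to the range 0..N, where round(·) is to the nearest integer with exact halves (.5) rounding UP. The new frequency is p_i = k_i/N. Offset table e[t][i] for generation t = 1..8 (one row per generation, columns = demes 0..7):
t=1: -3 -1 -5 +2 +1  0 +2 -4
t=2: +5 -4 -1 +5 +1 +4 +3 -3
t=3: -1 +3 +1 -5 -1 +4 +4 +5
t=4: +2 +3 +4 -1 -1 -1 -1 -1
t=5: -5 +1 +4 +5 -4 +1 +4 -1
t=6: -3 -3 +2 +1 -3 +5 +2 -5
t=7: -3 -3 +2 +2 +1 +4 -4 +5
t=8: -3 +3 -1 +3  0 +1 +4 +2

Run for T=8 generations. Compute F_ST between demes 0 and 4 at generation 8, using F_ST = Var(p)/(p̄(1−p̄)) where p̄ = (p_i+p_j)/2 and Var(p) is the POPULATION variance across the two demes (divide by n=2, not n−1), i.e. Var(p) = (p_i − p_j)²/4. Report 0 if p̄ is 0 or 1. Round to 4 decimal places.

t=0: k=[101 101 101 101 101 0 0 0]
t=1: x=[101.0000 101.0000 101.0000 101.0000 90.9000 10.1000 0.0000 0.0000] k=[101 101 101 101 92 10 0 0]
t=2: x=[101.0000 101.0000 101.0000 100.1000 84.7000 17.2000 1.0000 0.0000] k=[101 101 101 101 86 21 4 0]
t=3: x=[101.0000 101.0000 101.0000 99.5000 81.0000 25.8000 5.3000 0.4000] k=[101 101 101 95 80 30 9 5]
t=4: x=[101.0000 101.0000 100.4000 94.1000 76.5000 32.9000 10.7000 5.4000] k=[101 101 101 93 76 32 10 4]
t=5: x=[101.0000 101.0000 100.2000 92.1000 73.3000 34.2000 11.6000 4.6000] k=[101 101 101 97 69 35 16 4]
t=6: x=[101.0000 101.0000 100.6000 94.6000 68.4000 36.5000 16.7000 5.2000] k=[101 101 101 96 65 42 19 0]
t=7: x=[101.0000 101.0000 100.5000 93.4000 65.8000 42.0000 19.4000 1.9000] k=[101 101 101 95 67 46 15 7]
t=8: x=[101.0000 101.0000 100.4000 92.8000 67.7000 45.0000 17.3000 7.8000] k=[101 101 99 96 68 46 21 10]

0.1953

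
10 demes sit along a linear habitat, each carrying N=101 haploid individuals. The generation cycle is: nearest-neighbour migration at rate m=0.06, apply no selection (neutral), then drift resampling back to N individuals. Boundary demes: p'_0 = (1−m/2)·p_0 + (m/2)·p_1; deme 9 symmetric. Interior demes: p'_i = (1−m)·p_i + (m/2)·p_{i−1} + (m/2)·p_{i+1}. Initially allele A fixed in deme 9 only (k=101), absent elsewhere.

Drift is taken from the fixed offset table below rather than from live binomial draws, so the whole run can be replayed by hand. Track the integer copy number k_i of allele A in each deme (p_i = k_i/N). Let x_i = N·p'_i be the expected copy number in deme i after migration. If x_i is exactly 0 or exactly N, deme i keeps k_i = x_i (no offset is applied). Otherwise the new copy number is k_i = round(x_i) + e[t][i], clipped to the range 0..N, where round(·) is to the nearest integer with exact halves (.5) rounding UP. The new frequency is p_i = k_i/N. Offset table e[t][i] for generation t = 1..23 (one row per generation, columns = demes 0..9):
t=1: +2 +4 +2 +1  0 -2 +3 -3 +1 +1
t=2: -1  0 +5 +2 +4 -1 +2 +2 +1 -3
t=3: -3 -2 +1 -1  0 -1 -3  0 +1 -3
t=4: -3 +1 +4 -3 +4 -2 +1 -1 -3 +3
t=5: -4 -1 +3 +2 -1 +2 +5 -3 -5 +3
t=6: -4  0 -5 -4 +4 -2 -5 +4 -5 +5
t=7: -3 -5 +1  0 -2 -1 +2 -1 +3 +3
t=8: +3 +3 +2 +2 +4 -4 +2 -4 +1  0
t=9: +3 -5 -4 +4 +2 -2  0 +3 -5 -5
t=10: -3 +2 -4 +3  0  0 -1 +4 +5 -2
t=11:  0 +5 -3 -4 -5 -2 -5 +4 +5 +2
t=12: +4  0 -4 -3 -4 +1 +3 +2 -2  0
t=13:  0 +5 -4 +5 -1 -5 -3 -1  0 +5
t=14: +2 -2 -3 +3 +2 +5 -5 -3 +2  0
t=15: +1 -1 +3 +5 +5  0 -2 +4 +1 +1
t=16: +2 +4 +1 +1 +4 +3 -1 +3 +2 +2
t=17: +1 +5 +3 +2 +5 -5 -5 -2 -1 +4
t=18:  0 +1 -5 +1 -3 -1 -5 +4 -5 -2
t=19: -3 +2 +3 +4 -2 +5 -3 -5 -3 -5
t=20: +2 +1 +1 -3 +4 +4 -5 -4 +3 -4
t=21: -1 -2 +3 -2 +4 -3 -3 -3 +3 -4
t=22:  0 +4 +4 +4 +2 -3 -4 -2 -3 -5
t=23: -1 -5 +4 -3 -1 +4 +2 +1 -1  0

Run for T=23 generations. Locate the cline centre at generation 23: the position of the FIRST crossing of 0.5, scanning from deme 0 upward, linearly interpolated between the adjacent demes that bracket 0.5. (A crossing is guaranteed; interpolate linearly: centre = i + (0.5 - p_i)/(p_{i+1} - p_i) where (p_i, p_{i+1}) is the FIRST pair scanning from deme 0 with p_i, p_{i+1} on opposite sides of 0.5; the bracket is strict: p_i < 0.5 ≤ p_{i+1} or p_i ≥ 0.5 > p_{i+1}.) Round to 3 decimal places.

t=0: k=[0 0 0 0 0 0 0 0 0 101]
t=1: x=[0.0000 0.0000 0.0000 0.0000 0.0000 0.0000 0.0000 0.0000 3.0300 97.9700] k=[0 0 0 0 0 0 0 0 4 99]
t=2: x=[0.0000 0.0000 0.0000 0.0000 0.0000 0.0000 0.0000 0.1200 6.7300 96.1500] k=[0 0 0 0 0 0 0 2 8 93]
t=3: x=[0.0000 0.0000 0.0000 0.0000 0.0000 0.0000 0.0600 2.1200 10.3700 90.4500] k=[0 0 0 0 0 0 0 2 11 87]
t=4: x=[0.0000 0.0000 0.0000 0.0000 0.0000 0.0000 0.0600 2.2100 13.0100 84.7200] k=[0 0 0 0 0 0 1 1 10 88]
t=5: x=[0.0000 0.0000 0.0000 0.0000 0.0000 0.0300 0.9700 1.2700 12.0700 85.6600] k=[0 0 0 0 0 2 6 0 7 89]
t=6: x=[0.0000 0.0000 0.0000 0.0000 0.0600 2.0600 5.7000 0.3900 9.2500 86.5400] k=[0 0 0 0 4 0 1 4 4 92]
t=7: x=[0.0000 0.0000 0.0000 0.1200 3.7600 0.1500 1.0600 3.9100 6.6400 89.3600] k=[0 0 0 0 2 0 3 3 10 92]
t=8: x=[0.0000 0.0000 0.0000 0.0600 1.8800 0.1500 2.9100 3.2100 12.2500 89.5400] k=[0 0 0 2 6 0 5 0 13 90]
t=9: x=[0.0000 0.0000 0.0600 2.0600 5.7000 0.3300 4.7000 0.5400 14.9200 87.6900] k=[0 0 0 6 8 0 5 4 10 83]
t=10: x=[0.0000 0.0000 0.1800 5.8800 7.7000 0.3900 4.8200 4.2100 12.0100 80.8100] k=[0 0 0 9 8 0 4 8 17 79]
t=11: x=[0.0000 0.0000 0.2700 8.7000 7.7900 0.3600 4.0000 8.1500 18.5900 77.1400] k=[0 0 0 5 3 0 0 12 24 79]
t=12: x=[0.0000 0.0000 0.1500 4.7900 2.9700 0.0900 0.3600 12.0000 25.2900 77.3500] k=[0 0 0 2 0 1 3 14 23 77]
t=13: x=[0.0000 0.0000 0.0600 1.8800 0.0900 1.0300 3.2700 13.9400 24.3500 75.3800] k=[0 0 0 7 0 0 0 13 24 80]
t=14: x=[0.0000 0.0000 0.2100 6.5800 0.2100 0.0000 0.3900 12.9400 25.3500 78.3200] k=[0 0 0 10 2 0 0 10 27 78]
t=15: x=[0.0000 0.0000 0.3000 9.4600 2.1800 0.0600 0.3000 10.2100 28.0200 76.4700] k=[0 0 3 14 7 0 0 14 29 77]
t=16: x=[0.0000 0.0900 3.2400 13.4600 7.0000 0.2100 0.4200 14.0300 29.9900 75.5600] k=[0 4 4 14 11 3 0 17 32 78]
t=17: x=[0.1200 3.8800 4.3000 13.6100 10.8500 3.1500 0.6000 16.9400 32.9300 76.6200] k=[1 9 7 16 16 0 0 15 32 81]
t=18: x=[1.2400 8.7000 7.3300 15.7300 15.5200 0.4800 0.4500 15.0600 32.9600 79.5300] k=[1 10 2 17 13 0 0 19 28 78]
t=19: x=[1.2700 9.4900 2.6900 16.4300 12.7300 0.3900 0.5700 18.7000 29.2300 76.5000] k=[0 11 6 20 11 5 0 14 26 72]
t=20: x=[0.3300 10.5200 6.5700 19.3100 11.0900 5.0300 0.5700 13.9400 27.0200 70.6200] k=[2 12 8 16 15 9 0 10 30 67]
t=21: x=[2.3000 11.5800 8.3600 15.7300 14.8500 8.9100 0.5700 10.3000 30.5100 65.8900] k=[1 10 11 14 19 6 0 7 34 62]
t=22: x=[1.2700 9.7600 11.0600 14.0600 18.4600 6.2100 0.3900 7.6000 34.0300 61.1600] k=[1 14 15 18 20 3 0 6 31 56]
t=23: x=[1.3900 13.6400 15.0600 17.9700 19.4300 3.4200 0.2700 6.5700 31.0000 55.2500] k=[0 9 19 15 18 7 2 8 30 55]

8.820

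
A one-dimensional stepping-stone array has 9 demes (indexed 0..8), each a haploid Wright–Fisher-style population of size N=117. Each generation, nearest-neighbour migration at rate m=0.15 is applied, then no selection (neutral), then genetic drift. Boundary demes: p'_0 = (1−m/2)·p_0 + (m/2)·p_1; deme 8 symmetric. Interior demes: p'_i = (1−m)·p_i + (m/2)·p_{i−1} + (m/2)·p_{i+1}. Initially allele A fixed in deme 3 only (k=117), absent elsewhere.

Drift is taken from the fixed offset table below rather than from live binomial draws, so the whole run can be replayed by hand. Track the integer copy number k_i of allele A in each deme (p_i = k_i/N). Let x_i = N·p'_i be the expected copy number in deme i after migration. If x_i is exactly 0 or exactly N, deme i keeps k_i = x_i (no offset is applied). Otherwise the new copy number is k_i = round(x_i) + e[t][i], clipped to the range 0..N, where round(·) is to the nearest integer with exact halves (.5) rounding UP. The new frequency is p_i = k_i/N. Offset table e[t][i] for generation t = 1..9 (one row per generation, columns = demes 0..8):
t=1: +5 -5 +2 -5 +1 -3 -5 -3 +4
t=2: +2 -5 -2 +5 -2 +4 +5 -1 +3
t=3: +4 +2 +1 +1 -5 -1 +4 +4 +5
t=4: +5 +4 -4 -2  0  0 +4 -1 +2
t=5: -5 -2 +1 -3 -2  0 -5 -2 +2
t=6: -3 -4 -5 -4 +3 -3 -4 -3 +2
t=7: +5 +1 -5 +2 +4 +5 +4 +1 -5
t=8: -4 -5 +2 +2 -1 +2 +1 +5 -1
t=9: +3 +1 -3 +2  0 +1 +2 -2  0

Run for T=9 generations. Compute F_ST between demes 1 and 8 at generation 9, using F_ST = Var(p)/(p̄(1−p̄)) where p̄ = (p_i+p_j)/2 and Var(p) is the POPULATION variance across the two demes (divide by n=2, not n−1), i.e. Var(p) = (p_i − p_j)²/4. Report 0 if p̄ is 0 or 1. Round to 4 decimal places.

t=0: k=[0 0 0 117 0 0 0 0 0]
t=1: x=[0.0000 0.0000 8.7750 99.4500 8.7750 0.0000 0.0000 0.0000 0.0000] k=[0 0 11 94 10 0 0 0 0]
t=2: x=[0.0000 0.8250 16.4000 81.4750 15.5500 0.7500 0.0000 0.0000 0.0000] k=[0 0 14 86 14 5 0 0 0]
t=3: x=[0.0000 1.0500 18.3500 75.2000 18.7250 5.3000 0.3750 0.0000 0.0000] k=[0 3 19 76 14 4 4 0 0]
t=4: x=[0.2250 3.9750 22.0750 67.0750 17.9000 4.7500 3.7000 0.3000 0.0000] k=[5 8 18 65 18 5 8 0 0]
t=5: x=[5.2250 8.5250 20.7750 57.9500 20.5500 6.2000 7.1750 0.6000 0.0000] k=[0 7 22 55 19 6 2 0 0]
t=6: x=[0.5250 7.6000 23.3500 49.8250 20.7250 6.6750 2.1500 0.1500 0.0000] k=[0 4 18 46 24 4 0 0 0]
t=7: x=[0.3000 4.7500 19.0500 42.2500 24.1500 5.2000 0.3000 0.0000 0.0000] k=[5 6 14 44 28 10 4 0 0]
t=8: x=[5.0750 6.5250 15.6500 40.5500 27.8500 10.9000 4.1500 0.3000 0.0000] k=[1 2 18 43 27 13 5 5 0]
t=9: x=[1.0750 3.1250 18.6750 39.9250 27.1500 13.4500 5.6000 4.6250 0.3750] k=[4 4 16 42 27 14 8 3 0]

0.0174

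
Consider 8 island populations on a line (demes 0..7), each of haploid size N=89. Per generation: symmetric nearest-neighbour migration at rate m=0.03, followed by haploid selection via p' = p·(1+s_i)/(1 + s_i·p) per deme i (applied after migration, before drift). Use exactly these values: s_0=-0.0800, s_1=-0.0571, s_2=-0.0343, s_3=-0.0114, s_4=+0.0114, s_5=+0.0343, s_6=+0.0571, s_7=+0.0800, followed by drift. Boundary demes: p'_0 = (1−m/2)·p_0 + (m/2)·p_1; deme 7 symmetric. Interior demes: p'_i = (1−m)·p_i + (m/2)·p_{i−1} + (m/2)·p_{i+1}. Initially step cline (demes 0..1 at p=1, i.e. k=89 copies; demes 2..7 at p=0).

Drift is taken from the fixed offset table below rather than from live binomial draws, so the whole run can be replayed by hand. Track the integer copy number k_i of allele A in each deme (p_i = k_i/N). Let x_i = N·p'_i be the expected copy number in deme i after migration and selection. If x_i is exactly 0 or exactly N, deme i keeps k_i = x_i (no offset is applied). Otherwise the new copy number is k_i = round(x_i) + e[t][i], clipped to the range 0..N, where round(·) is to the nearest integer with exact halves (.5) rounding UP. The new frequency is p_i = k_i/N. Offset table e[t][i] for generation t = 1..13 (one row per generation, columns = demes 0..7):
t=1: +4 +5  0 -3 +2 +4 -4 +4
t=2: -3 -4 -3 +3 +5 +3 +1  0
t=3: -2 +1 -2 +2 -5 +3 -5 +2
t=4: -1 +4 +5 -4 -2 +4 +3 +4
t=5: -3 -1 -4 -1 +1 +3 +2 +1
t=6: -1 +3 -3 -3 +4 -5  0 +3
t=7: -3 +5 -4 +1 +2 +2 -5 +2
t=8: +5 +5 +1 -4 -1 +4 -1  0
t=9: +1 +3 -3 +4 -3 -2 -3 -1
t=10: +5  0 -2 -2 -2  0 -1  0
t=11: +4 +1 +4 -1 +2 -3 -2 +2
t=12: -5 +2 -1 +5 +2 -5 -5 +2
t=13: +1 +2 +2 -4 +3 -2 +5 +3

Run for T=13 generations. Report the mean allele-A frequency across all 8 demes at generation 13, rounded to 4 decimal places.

0.2697

t=0: k=[89 89 0 0 0 0 0 0]
t=1: x=[89.0000 87.5854 1.2899 0.0000 0.0000 0.0000 0.0000 0.0000] k=[89 89 1 0 0 0 0 0]
t=2: x=[89.0000 87.6013 2.2279 0.0148 0.0000 0.0000 0.0000 0.0000] k=[89 84 0 3 0 0 0 0]
t=3: x=[88.9185 82.4679 1.2609 2.8779 0.0455 0.0000 0.0000 0.0000] k=[87 83 0 5 0 0 0 0]
t=4: x=[86.7654 81.4170 1.2754 4.7977 0.0759 0.0000 0.0000 0.0000] k=[86 85 6 1 0 0 0 0]
t=5: x=[85.7325 83.5361 6.8850 1.0481 0.0152 0.0000 0.0000 0.0000] k=[83 83 3 0 1 0 0 0]
t=6: x=[82.5163 81.4012 4.0189 0.0593 0.9809 0.0155 0.0000 0.0000] k=[82 84 1 0 5 0 0 0]
t=7: x=[81.4752 82.3733 2.1554 0.0890 4.9022 0.0776 0.0000 0.0000] k=[78 87 0 1 7 2 0 0]
t=8: x=[77.3143 85.3602 1.2754 1.0629 6.9069 2.1135 0.0317 0.0000] k=[82 89 2 0 6 6 0 0]
t=9: x=[81.5556 87.5060 3.1667 0.1186 5.9729 6.0988 0.0951 0.0000] k=[83 89 0 4 3 4 0 0]
t=10: x=[82.6130 87.4902 1.3479 3.8822 3.0634 4.0535 0.0634 0.0000] k=[88 87 0 2 1 4 0 0]
t=11: x=[87.8978 85.5186 1.2899 1.9332 1.0719 4.0226 0.0634 0.0000] k=[89 87 5 1 3 1 0 0]
t=12: x=[88.9674 85.6136 5.9726 1.0777 2.9724 1.0494 0.0159 0.0000] k=[84 88 5 6 5 0 0 0]
t=13: x=[83.6562 86.5592 6.0599 5.9065 4.9932 0.0776 0.0000 0.0000] k=[85 89 8 2 8 0 0 0]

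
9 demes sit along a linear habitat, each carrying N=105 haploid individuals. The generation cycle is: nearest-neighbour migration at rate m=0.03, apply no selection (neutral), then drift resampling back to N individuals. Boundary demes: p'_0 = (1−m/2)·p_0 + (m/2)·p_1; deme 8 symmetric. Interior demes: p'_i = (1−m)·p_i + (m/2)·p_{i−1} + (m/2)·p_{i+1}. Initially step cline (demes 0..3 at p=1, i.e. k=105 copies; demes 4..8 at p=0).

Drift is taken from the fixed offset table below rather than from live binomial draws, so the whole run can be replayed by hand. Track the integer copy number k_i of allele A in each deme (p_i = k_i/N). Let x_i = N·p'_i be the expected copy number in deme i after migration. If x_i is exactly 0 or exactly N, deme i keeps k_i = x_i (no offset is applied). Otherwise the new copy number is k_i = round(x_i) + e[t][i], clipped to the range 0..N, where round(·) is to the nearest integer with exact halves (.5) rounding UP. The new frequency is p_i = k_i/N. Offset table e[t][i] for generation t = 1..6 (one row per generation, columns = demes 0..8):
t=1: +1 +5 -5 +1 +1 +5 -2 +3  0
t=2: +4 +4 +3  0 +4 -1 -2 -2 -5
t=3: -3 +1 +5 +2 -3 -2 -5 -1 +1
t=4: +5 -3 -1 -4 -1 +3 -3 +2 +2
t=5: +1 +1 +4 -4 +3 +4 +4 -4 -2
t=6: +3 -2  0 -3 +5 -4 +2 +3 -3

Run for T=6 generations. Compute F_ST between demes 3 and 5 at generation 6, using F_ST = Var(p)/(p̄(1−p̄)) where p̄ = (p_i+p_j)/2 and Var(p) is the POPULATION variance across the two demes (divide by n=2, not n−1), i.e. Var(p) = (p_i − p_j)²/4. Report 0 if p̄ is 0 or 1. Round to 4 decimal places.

t=0: k=[105 105 105 105 0 0 0 0 0]
t=1: x=[105.0000 105.0000 105.0000 103.4250 1.5750 0.0000 0.0000 0.0000 0.0000] k=[105 105 105 104 3 0 0 0 0]
t=2: x=[105.0000 105.0000 104.9850 102.5000 4.4700 0.0450 0.0000 0.0000 0.0000] k=[105 105 105 103 8 0 0 0 0]
t=3: x=[105.0000 105.0000 104.9700 101.6050 9.3050 0.1200 0.0000 0.0000 0.0000] k=[105 105 105 104 6 0 0 0 0]
t=4: x=[105.0000 105.0000 104.9850 102.5450 7.3800 0.0900 0.0000 0.0000 0.0000] k=[105 105 104 99 6 3 0 0 0]
t=5: x=[105.0000 104.9850 103.9400 97.6800 7.3500 3.0000 0.0450 0.0000 0.0000] k=[105 105 105 94 10 7 4 0 0]
t=6: x=[105.0000 105.0000 104.8350 92.9050 11.2150 7.0000 3.9850 0.0600 0.0000] k=[105 105 105 90 16 3 6 3 0]

0.6956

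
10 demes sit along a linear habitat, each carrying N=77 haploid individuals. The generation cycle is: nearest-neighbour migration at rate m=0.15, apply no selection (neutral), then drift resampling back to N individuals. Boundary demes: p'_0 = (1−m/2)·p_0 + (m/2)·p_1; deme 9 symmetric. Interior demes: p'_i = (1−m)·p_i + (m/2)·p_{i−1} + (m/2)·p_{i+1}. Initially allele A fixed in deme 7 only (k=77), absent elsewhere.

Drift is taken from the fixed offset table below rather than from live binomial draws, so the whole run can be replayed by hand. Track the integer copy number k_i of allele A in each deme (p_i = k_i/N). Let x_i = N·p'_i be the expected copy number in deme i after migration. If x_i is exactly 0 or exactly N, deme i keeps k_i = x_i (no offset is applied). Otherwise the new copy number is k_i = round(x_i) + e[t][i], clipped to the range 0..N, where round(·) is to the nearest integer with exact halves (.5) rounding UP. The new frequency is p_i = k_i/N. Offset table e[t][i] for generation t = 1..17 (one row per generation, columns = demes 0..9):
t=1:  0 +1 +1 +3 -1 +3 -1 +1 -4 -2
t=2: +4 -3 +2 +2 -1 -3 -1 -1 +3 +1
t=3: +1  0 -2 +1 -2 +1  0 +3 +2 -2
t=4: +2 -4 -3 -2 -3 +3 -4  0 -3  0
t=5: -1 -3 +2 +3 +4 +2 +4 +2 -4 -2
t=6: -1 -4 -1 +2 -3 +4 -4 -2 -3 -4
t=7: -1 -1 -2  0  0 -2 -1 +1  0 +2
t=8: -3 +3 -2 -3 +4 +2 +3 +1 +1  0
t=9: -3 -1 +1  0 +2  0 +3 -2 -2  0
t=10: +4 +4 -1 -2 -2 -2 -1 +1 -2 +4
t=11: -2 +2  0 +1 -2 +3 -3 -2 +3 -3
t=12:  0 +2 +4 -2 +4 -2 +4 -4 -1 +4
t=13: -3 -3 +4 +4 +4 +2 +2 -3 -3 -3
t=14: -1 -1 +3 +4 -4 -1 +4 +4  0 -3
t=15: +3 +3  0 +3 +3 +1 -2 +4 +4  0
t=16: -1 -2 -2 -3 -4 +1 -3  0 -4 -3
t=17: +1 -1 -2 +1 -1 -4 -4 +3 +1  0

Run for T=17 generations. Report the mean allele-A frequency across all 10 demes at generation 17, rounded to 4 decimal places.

0.1208

t=0: k=[0 0 0 0 0 0 0 77 0 0]
t=1: x=[0.0000 0.0000 0.0000 0.0000 0.0000 0.0000 5.7750 65.4500 5.7750 0.0000] k=[0 0 0 0 0 0 5 66 2 0]
t=2: x=[0.0000 0.0000 0.0000 0.0000 0.0000 0.3750 9.2000 56.6250 6.6500 0.1500] k=[0 0 0 0 0 0 8 56 10 1]
t=3: x=[0.0000 0.0000 0.0000 0.0000 0.0000 0.6000 11.0000 48.9500 12.7750 1.6750] k=[0 0 0 0 0 2 11 52 15 0]
t=4: x=[0.0000 0.0000 0.0000 0.0000 0.1500 2.5250 13.4000 46.1500 16.6500 1.1250] k=[0 0 0 0 0 6 9 46 14 1]
t=5: x=[0.0000 0.0000 0.0000 0.0000 0.4500 5.7750 11.5500 40.8250 15.4250 1.9750] k=[0 0 0 0 4 8 16 43 11 0]
t=6: x=[0.0000 0.0000 0.0000 0.3000 4.0000 8.3000 17.4250 38.5750 12.5750 0.8250] k=[0 0 0 2 1 12 13 37 10 0]
t=7: x=[0.0000 0.0000 0.1500 1.7750 1.9000 11.2500 14.7250 33.1750 11.2750 0.7500] k=[0 0 0 2 2 9 14 34 11 3]
t=8: x=[0.0000 0.0000 0.1500 1.8500 2.5250 8.8500 15.1250 30.7750 12.1250 3.6000] k=[0 0 0 0 7 11 18 32 13 4]
t=9: x=[0.0000 0.0000 0.0000 0.5250 6.7750 11.2250 18.5250 29.5250 13.7500 4.6750] k=[0 0 0 1 9 11 22 28 12 5]
t=10: x=[0.0000 0.0000 0.0750 1.5250 8.5500 11.6750 21.6250 26.3500 12.6750 5.5250] k=[0 0 0 0 7 10 21 27 11 10]
t=11: x=[0.0000 0.0000 0.0000 0.5250 6.7000 10.6000 20.6250 25.3500 12.1250 10.0750] k=[0 0 0 2 5 14 18 23 15 7]
t=12: x=[0.0000 0.0000 0.1500 2.0750 5.4500 13.6250 18.0750 22.0250 15.0000 7.6000] k=[0 0 4 0 9 12 22 18 14 12]
t=13: x=[0.0000 0.3000 3.4000 0.9750 8.5500 12.5250 20.9500 18.0000 14.1500 12.1500] k=[0 0 7 5 13 15 23 15 11 9]
t=14: x=[0.0000 0.5250 6.3250 5.7500 12.5500 15.4500 21.8000 15.3000 11.1500 9.1500] k=[0 0 9 10 9 14 26 19 11 6]
t=15: x=[0.0000 0.6750 8.4000 9.8500 9.4500 14.5250 24.5750 18.9250 11.2250 6.3750] k=[0 4 8 13 12 16 23 23 15 6]
t=16: x=[0.3000 4.0000 8.0750 12.5500 12.3750 16.2250 22.4750 22.4000 14.9250 6.6750] k=[0 2 6 10 8 17 19 22 11 4]
t=17: x=[0.1500 2.1500 6.0000 9.5500 8.8250 16.4750 19.0750 20.9500 11.3000 4.5250] k=[1 1 4 11 8 12 15 24 12 5]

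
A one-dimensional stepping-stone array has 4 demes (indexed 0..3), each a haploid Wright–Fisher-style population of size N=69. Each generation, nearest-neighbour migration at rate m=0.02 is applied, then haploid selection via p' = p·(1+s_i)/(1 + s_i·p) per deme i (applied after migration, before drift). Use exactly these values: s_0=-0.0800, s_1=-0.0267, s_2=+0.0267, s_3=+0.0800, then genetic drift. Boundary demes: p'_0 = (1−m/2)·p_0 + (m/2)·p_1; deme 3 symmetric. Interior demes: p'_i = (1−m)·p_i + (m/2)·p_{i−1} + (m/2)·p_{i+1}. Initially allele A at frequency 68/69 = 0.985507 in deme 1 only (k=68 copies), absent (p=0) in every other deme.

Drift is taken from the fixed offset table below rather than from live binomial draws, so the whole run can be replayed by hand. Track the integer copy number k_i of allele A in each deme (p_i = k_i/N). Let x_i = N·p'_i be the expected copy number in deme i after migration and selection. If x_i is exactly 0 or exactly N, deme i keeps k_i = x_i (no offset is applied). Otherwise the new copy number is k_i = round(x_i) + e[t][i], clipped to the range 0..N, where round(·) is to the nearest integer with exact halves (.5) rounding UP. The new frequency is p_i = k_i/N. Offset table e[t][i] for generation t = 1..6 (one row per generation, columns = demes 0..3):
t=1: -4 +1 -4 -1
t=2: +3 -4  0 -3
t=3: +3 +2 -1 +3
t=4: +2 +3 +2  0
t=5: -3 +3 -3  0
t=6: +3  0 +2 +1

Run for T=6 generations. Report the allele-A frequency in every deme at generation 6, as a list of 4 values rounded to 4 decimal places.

t=0: k=[0 68 0 0]
t=1: x=[0.6261 66.5775 0.6980 0.0000] k=[0 68 0 0]
t=2: x=[0.6261 66.5775 0.6980 0.0000] k=[4 63 1 0]
t=3: x=[4.2454 61.6134 1.6520 0.0108] k=[7 64 1 3]
t=4: x=[7.0261 62.6456 1.6930 3.2073] k=[9 66 4 3]
t=5: x=[8.9032 64.7022 4.7247 3.2395] k=[6 68 2 3]
t=6: x=[6.1375 66.6596 2.7385 3.2180] k=[9 67 5 4]

[0.1304, 0.9710, 0.0725, 0.0580]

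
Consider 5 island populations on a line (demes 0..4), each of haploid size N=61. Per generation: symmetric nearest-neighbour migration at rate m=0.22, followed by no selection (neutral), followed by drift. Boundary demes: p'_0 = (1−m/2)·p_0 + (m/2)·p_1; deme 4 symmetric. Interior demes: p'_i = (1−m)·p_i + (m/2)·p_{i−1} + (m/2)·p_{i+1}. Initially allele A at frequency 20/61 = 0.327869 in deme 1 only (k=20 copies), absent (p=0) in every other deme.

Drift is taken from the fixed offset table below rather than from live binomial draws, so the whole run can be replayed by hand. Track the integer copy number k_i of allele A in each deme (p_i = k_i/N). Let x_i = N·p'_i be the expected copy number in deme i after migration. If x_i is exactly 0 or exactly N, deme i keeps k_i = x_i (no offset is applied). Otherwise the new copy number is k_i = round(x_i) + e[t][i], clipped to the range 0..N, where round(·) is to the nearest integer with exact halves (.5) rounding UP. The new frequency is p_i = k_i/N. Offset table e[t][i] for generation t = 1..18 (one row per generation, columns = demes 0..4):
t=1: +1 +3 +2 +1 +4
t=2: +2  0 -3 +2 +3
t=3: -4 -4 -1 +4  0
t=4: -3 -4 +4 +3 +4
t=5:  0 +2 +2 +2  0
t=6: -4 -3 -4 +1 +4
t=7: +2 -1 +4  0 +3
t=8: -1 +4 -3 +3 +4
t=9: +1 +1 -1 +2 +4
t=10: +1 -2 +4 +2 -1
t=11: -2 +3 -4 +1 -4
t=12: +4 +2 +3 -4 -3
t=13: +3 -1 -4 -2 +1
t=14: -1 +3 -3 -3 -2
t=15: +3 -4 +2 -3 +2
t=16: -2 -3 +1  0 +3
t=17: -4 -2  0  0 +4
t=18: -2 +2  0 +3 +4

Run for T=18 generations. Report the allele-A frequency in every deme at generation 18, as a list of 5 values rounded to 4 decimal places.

t=0: k=[0 20 0 0 0]
t=1: x=[2.2000 15.6000 2.2000 0.0000 0.0000] k=[3 19 4 0 0]
t=2: x=[4.7600 15.5900 5.2100 0.4400 0.0000] k=[7 16 2 2 0]
t=3: x=[7.9900 13.4700 3.5400 1.7800 0.2200] k=[4 9 3 6 0]
t=4: x=[4.5500 7.7900 3.9900 5.0100 0.6600] k=[2 4 8 8 5]
t=5: x=[2.2200 4.2200 7.5600 7.6700 5.3300] k=[2 6 10 10 5]
t=6: x=[2.4400 6.0000 9.5600 9.4500 5.5500] k=[0 3 6 10 10]
t=7: x=[0.3300 3.0000 6.1100 9.5600 10.0000] k=[2 2 10 10 13]
t=8: x=[2.0000 2.8800 9.1200 10.3300 12.6700] k=[1 7 6 13 17]
t=9: x=[1.6600 6.2300 6.8800 12.6700 16.5600] k=[3 7 6 15 21]
t=10: x=[3.4400 6.4500 7.1000 14.6700 20.3400] k=[4 4 11 17 19]
t=11: x=[4.0000 4.7700 10.8900 16.5600 18.7800] k=[2 8 7 18 15]
t=12: x=[2.6600 7.2300 8.3200 16.4600 15.3300] k=[7 9 11 12 12]
t=13: x=[7.2200 9.0000 10.8900 11.8900 12.0000] k=[10 8 7 10 13]
t=14: x=[9.7800 8.1100 7.4400 10.0000 12.6700] k=[9 11 4 7 11]
t=15: x=[9.2200 10.0100 5.1000 7.1100 10.5600] k=[12 6 7 4 13]
t=16: x=[11.3400 6.7700 6.5600 5.3200 12.0100] k=[9 4 8 5 15]
t=17: x=[8.4500 4.9900 7.2300 6.4300 13.9000] k=[4 3 7 6 18]
t=18: x=[3.8900 3.5500 6.4500 7.4300 16.6800] k=[2 6 6 10 21]

[0.0328, 0.0984, 0.0984, 0.1639, 0.3443]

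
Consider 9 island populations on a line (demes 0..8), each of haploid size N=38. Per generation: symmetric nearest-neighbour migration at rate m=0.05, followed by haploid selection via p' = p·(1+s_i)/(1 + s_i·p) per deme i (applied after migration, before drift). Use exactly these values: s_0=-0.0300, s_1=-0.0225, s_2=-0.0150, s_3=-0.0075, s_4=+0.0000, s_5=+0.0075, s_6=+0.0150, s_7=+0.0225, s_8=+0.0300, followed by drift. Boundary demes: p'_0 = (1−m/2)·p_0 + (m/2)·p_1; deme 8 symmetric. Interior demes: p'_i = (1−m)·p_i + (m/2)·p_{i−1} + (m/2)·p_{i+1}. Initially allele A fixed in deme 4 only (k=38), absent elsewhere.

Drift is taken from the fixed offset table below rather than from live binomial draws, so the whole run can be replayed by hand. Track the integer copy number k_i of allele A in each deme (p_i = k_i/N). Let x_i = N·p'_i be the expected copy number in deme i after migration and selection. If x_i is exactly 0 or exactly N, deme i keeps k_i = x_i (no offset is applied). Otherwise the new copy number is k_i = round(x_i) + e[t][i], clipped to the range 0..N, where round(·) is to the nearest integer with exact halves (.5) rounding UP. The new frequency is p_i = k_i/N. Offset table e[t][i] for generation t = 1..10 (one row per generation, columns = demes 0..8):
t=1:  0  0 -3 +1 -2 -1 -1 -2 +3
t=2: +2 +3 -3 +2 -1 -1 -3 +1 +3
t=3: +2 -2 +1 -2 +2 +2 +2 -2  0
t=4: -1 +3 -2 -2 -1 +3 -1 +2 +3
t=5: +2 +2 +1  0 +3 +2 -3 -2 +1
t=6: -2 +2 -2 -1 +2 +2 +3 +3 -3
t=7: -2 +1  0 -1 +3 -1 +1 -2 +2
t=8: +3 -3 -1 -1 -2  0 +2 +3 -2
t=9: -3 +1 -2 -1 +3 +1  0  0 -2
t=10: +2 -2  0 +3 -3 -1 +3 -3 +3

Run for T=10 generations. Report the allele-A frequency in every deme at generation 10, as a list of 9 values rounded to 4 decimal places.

[0.0526, 0.0789, 0.0000, 0.1842, 0.7895, 0.2895, 0.2368, 0.0000, 0.0789]

t=0: k=[0 0 0 0 38 0 0 0 0]
t=1: x=[0.0000 0.0000 0.0000 0.9431 36.1000 0.9569 0.0000 0.0000 0.0000] k=[0 0 0 2 34 0 0 0 0]
t=2: x=[0.0000 0.0000 0.0493 2.7309 32.3500 0.8562 0.0000 0.0000 0.0000] k=[0 0 0 5 31 0 0 0 0]
t=3: x=[0.0000 0.0000 0.1231 5.4895 29.5750 0.7807 0.0000 0.0000 0.0000] k=[0 0 1 3 32 3 0 0 0]
t=4: x=[0.0000 0.0244 1.0100 3.6501 30.5500 3.6747 0.0761 0.0000 0.0000] k=[0 3 0 2 30 7 0 0 0]
t=5: x=[0.0728 2.7906 0.1231 2.6315 28.7250 7.4446 0.1776 0.0000 0.0000] k=[2 5 1 3 32 9 0 0 0]
t=6: x=[2.0161 4.7300 1.1333 3.6501 30.7000 9.4028 0.2284 0.0000 0.0000] k=[0 7 0 3 33 11 3 0 0]
t=7: x=[0.1698 6.5261 0.2463 3.6501 31.7000 11.4096 3.1680 0.0767 0.0000] k=[0 8 0 3 35 10 4 0 0]
t=8: x=[0.1940 7.4626 0.2709 3.6998 33.5750 10.5318 4.1042 0.1022 0.0000] k=[3 4 0 3 32 11 6 3 0]
t=9: x=[2.9413 3.7965 0.1724 3.6252 30.7500 11.4597 6.1261 3.0621 0.0772] k=[0 5 0 3 34 12 6 3 0]
t=10: x=[0.1213 4.6562 0.1970 3.6749 32.6750 12.4625 6.1514 3.0621 0.0772] k=[2 3 0 7 30 11 9 0 3]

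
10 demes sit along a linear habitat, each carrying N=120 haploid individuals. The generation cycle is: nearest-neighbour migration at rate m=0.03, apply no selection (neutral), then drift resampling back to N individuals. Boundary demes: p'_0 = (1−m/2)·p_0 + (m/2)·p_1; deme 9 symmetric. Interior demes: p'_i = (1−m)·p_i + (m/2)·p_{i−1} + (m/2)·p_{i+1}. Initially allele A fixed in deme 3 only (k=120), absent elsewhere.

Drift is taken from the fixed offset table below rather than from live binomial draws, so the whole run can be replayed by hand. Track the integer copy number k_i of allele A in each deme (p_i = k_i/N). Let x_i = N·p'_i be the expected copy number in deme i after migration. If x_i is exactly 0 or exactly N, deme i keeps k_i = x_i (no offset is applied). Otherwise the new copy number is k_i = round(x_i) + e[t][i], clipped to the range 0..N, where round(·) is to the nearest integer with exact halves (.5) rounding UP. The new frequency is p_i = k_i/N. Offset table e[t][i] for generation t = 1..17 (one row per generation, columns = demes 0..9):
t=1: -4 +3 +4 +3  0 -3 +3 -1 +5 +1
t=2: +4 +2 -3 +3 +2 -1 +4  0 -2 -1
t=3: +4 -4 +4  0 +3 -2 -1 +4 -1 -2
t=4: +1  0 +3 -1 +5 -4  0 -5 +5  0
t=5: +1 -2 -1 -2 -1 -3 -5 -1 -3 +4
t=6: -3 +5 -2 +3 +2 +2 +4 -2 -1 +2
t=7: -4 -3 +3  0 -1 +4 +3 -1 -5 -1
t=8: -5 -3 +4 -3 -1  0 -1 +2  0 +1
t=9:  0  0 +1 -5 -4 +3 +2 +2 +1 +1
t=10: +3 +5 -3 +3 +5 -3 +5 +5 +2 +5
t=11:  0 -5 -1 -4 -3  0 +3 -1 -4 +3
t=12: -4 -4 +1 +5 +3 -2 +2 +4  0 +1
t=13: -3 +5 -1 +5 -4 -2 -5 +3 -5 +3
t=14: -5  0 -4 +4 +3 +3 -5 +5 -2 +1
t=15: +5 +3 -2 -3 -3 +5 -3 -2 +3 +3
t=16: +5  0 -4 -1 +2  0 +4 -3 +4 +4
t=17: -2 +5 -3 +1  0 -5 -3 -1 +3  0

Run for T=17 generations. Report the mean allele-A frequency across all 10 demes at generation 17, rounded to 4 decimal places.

t=0: k=[0 0 0 120 0 0 0 0 0 0]
t=1: x=[0.0000 0.0000 1.8000 116.4000 1.8000 0.0000 0.0000 0.0000 0.0000 0.0000] k=[0 0 6 119 2 0 0 0 0 0]
t=2: x=[0.0000 0.0900 7.6050 115.5500 3.7250 0.0300 0.0000 0.0000 0.0000 0.0000] k=[0 2 5 119 6 0 0 0 0 0]
t=3: x=[0.0300 2.0150 6.6650 115.5950 7.6050 0.0900 0.0000 0.0000 0.0000 0.0000] k=[4 0 11 116 11 0 0 0 0 0]
t=4: x=[3.9400 0.2250 12.4100 112.8500 12.4100 0.1650 0.0000 0.0000 0.0000 0.0000] k=[5 0 15 112 17 0 0 0 0 0]
t=5: x=[4.9250 0.3000 16.2300 109.1200 18.1700 0.2550 0.0000 0.0000 0.0000 0.0000] k=[6 0 15 107 17 0 0 0 0 0]
t=6: x=[5.9100 0.3150 16.1550 104.2700 18.0950 0.2550 0.0000 0.0000 0.0000 0.0000] k=[3 5 14 107 20 2 0 0 0 0]
t=7: x=[3.0300 5.1050 15.2600 104.3000 21.0350 2.2400 0.0300 0.0000 0.0000 0.0000] k=[0 2 18 104 20 6 3 0 0 0]
t=8: x=[0.0300 2.2100 19.0500 101.4500 21.0500 6.1650 3.0000 0.0450 0.0000 0.0000] k=[0 0 23 98 20 6 2 2 0 0]
t=9: x=[0.0000 0.3450 23.7800 95.7050 20.9600 6.1500 2.0600 1.9700 0.0300 0.0000] k=[0 0 25 91 17 9 4 4 1 0]
t=10: x=[0.0000 0.3750 25.6150 88.9000 17.9900 9.0450 4.0750 3.9550 1.0300 0.0150] k=[0 5 23 92 23 6 9 9 3 5]
t=11: x=[0.0750 5.1950 23.7650 89.9300 23.7800 6.3000 8.9550 8.9100 3.1200 4.9700] k=[0 0 23 86 21 6 12 8 0 8]
t=12: x=[0.0000 0.3450 23.6000 84.0800 21.7500 6.3150 11.8500 7.9400 0.2400 7.8800] k=[0 0 25 89 25 4 14 12 0 9]
t=13: x=[0.0000 0.3750 25.5850 87.0800 25.6450 4.4650 13.8200 11.8500 0.3150 8.8650] k=[0 5 25 92 22 2 9 15 0 12]
t=14: x=[0.0750 5.2250 25.7050 89.9450 22.7500 2.4050 8.9850 14.6850 0.4050 11.8200] k=[0 5 22 94 26 5 4 20 0 13]
t=15: x=[0.0750 5.1800 22.8250 91.9000 26.7050 5.3000 4.2550 19.4600 0.4950 12.8050] k=[5 8 21 89 24 10 1 17 3 16]
t=16: x=[5.0450 8.1500 21.8250 87.0050 24.7650 10.0750 1.3750 16.5500 3.4050 15.8050] k=[10 8 18 86 27 10 5 14 7 20]
t=17: x=[9.9700 8.1800 18.8700 84.0950 27.6300 10.1800 5.2100 13.7600 7.3000 19.8050] k=[8 13 16 85 28 5 2 13 10 20]

0.1667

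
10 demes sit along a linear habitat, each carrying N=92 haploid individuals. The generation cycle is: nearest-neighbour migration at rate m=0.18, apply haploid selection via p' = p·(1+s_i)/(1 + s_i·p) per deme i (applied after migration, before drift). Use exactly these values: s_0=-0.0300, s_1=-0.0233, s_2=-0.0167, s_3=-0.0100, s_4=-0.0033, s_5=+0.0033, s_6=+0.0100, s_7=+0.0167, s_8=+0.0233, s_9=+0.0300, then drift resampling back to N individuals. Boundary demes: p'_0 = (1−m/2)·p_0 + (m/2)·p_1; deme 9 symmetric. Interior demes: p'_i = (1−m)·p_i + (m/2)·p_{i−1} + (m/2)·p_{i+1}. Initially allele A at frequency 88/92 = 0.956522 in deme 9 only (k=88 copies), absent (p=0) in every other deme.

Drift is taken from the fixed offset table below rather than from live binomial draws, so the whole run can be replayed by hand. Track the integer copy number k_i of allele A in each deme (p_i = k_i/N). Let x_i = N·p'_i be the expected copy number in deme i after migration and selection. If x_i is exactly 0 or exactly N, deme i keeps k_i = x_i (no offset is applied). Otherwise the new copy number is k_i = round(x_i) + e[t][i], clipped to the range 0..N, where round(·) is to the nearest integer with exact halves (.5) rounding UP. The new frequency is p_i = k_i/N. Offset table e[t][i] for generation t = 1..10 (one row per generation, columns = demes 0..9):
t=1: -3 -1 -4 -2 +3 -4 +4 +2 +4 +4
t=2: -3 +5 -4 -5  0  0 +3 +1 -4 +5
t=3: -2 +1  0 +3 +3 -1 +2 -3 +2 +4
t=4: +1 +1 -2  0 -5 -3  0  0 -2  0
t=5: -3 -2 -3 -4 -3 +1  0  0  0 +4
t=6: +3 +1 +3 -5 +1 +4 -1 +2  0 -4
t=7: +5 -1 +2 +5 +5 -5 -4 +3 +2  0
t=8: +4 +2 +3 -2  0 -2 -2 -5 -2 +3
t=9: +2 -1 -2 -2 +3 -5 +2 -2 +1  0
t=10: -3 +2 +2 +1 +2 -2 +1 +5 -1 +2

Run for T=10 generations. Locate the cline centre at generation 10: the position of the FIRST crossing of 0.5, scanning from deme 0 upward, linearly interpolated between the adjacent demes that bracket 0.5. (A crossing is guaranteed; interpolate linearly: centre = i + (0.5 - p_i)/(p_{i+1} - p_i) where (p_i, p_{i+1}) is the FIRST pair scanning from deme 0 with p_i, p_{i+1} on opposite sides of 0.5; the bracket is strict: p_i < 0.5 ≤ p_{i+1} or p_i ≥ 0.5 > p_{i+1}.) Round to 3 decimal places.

t=0: k=[0 0 0 0 0 0 0 0 0 88]
t=1: x=[0.0000 0.0000 0.0000 0.0000 0.0000 0.0000 0.0000 0.0000 8.0883 80.3833] k=[0 0 0 0 0 0 0 0 12 84]
t=2: x=[0.0000 0.0000 0.0000 0.0000 0.0000 0.0000 0.0000 1.0978 17.7273 77.8770] k=[0 0 0 0 0 0 0 2 14 83]
t=3: x=[0.0000 0.0000 0.0000 0.0000 0.0000 0.0000 0.1818 2.9469 19.4813 77.1616] k=[0 0 0 0 0 0 2 0 21 81]
t=4: x=[0.0000 0.0000 0.0000 0.0000 0.0000 0.1806 1.6561 2.1038 24.9264 75.9946] k=[0 0 0 0 0 0 2 2 23 76]
t=5: x=[0.0000 0.0000 0.0000 0.0000 0.0000 0.1806 1.8378 3.9522 26.3106 71.7015] k=[0 0 0 0 0 1 2 4 26 76]
t=6: x=[0.0000 0.0000 0.0000 0.0000 0.0897 1.0033 2.1104 5.8907 28.9752 71.9671] k=[0 0 0 0 1 5 1 8 29 68]
t=7: x=[0.0000 0.0000 0.0000 0.0891 1.2659 4.2935 2.0095 9.3988 31.0923 65.0566] k=[0 0 0 5 6 0 0 12 33 65]
t=8: x=[0.0000 0.0000 0.4425 4.5959 5.3533 0.5418 1.0907 12.9937 34.4851 62.7132] k=[0 0 3 3 5 0 0 8 32 66]
t=9: x=[0.0000 0.2637 2.6857 3.1493 4.3563 0.4515 0.7271 9.5812 33.3884 63.5244] k=[0 0 1 1 7 0 3 8 34 64]
t=10: x=[0.0000 0.0879 0.8950 1.5249 5.8120 0.9029 3.2107 10.0371 34.8573 61.9016] k=[0 2 3 3 8 0 4 15 34 64]

8.400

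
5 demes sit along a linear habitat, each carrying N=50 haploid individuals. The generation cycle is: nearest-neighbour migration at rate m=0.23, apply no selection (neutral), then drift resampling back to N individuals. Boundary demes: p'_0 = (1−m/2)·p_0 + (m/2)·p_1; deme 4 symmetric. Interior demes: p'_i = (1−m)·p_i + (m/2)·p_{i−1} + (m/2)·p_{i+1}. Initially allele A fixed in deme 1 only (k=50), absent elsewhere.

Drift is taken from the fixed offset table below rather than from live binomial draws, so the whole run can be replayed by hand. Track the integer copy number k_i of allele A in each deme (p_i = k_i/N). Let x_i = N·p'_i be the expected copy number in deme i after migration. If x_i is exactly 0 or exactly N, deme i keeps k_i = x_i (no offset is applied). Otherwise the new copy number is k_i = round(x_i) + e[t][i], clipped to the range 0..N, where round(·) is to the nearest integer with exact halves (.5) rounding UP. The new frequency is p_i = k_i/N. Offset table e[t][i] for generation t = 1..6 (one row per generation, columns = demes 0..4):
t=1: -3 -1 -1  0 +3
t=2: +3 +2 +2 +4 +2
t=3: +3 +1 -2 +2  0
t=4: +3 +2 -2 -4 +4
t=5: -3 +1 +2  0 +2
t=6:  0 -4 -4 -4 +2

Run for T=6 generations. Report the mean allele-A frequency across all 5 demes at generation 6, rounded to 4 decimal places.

t=0: k=[0 50 0 0 0]
t=1: x=[5.7500 38.5000 5.7500 0.0000 0.0000] k=[3 38 5 0 0]
t=2: x=[7.0250 30.1800 8.2200 0.5750 0.0000] k=[10 32 10 5 0]
t=3: x=[12.5300 26.9400 11.9550 5.0000 0.5750] k=[16 28 10 7 1]
t=4: x=[17.3800 24.5500 11.7250 6.6550 1.6900] k=[20 27 10 3 6]
t=5: x=[20.8050 24.2400 11.1500 4.1500 5.6550] k=[18 25 13 4 8]
t=6: x=[18.8050 22.8150 13.3450 5.4950 7.5400] k=[19 19 9 1 10]

0.2320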